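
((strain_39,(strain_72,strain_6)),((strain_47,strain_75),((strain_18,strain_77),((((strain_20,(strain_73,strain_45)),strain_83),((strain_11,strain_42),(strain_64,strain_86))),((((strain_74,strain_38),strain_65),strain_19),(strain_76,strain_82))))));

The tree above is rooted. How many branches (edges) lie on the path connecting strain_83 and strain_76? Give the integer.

6

The MRCA of strain_83 and strain_76 is the node subtending ((((strain_20,(strain_73,strain_45)),strain_83),((strain_11,strain_42),(strain_64,strain_86))),((((strain_74,strain_38),strain_65),strain_19),(strain_76,strain_82))).
From strain_83 up to that node: 3 branches. From strain_76 up to the same node: 3 branches. Total: 3 + 3 = 6.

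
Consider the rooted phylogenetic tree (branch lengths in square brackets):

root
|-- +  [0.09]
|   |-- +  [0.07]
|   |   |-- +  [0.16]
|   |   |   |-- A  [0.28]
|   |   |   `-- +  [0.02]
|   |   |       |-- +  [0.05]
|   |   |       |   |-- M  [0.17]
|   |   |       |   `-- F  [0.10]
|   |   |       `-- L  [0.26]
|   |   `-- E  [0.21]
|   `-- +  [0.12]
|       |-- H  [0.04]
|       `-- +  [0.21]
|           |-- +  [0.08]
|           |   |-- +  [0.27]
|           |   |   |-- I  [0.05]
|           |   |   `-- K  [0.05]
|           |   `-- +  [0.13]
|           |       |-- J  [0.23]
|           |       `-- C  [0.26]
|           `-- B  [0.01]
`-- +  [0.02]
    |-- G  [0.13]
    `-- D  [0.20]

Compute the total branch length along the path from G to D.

0.33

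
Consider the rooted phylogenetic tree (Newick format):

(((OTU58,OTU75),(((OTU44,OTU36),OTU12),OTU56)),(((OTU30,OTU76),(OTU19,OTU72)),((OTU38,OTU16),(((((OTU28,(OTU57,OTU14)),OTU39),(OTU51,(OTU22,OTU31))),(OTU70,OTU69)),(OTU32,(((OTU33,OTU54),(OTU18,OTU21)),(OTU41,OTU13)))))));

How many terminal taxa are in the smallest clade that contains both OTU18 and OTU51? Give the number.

16

The MRCA of OTU18 and OTU51 is the node subtending (((((OTU28,(OTU57,OTU14)),OTU39),(OTU51,(OTU22,OTU31))),(OTU70,OTU69)),(OTU32,(((OTU33,OTU54),(OTU18,OTU21)),(OTU41,OTU13)))).
That clade contains 16 terminal taxa: OTU13, OTU14, OTU18, OTU21, OTU22, OTU28, OTU31, OTU32, OTU33, OTU39, OTU41, OTU51, OTU54, OTU57, OTU69, OTU70.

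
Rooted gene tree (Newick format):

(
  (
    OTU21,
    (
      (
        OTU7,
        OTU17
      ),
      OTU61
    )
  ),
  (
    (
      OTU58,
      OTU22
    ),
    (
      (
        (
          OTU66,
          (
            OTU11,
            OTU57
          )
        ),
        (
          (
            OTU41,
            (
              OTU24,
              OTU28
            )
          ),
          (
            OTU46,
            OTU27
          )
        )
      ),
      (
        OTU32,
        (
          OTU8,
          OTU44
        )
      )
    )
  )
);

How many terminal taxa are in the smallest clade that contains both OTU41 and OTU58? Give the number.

13

The MRCA of OTU41 and OTU58 is the node subtending ((OTU58,OTU22),(((OTU66,(OTU11,OTU57)),((OTU41,(OTU24,OTU28)),(OTU46,OTU27))),(OTU32,(OTU8,OTU44)))).
That clade contains 13 terminal taxa: OTU11, OTU22, OTU24, OTU27, OTU28, OTU32, OTU41, OTU44, OTU46, OTU57, OTU58, OTU66, OTU8.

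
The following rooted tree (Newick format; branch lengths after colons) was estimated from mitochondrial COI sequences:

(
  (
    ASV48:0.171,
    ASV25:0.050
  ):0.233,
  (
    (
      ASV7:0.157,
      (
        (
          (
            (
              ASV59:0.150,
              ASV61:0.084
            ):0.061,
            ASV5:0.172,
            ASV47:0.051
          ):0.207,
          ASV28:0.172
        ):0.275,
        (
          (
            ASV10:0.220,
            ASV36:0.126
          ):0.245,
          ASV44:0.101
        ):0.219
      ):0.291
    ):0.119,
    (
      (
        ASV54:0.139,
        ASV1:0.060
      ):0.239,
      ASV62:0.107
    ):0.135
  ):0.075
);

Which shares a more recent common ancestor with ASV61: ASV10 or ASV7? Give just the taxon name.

The MRCA of ASV61 and ASV10 subtends ((((ASV59,ASV61),ASV5,ASV47),ASV28),((ASV10,ASV36),ASV44)) (8 taxa).
The MRCA of ASV61 and ASV7 subtends (ASV7,((((ASV59,ASV61),ASV5,ASV47),ASV28),((ASV10,ASV36),ASV44))) (9 taxa).
The first is nested inside the second, so ASV61 shares a more recent common ancestor with ASV10.

ASV10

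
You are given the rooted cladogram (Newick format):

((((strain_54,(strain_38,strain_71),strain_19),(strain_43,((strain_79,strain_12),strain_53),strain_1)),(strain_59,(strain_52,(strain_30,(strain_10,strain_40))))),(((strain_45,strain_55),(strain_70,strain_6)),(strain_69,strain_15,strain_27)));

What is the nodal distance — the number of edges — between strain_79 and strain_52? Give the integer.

8

The MRCA of strain_79 and strain_52 is the node subtending (((strain_54,(strain_38,strain_71),strain_19),(strain_43,((strain_79,strain_12),strain_53),strain_1)),(strain_59,(strain_52,(strain_30,(strain_10,strain_40))))).
From strain_79 up to that node: 5 branches. From strain_52 up to the same node: 3 branches. Total: 5 + 3 = 8.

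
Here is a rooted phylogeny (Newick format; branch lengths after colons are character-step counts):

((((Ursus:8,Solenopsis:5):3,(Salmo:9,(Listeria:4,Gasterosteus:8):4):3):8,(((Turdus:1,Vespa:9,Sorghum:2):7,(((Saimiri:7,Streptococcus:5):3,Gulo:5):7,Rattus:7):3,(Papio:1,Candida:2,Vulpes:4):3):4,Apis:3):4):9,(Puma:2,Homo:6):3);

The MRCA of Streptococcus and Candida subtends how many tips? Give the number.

10

The MRCA of Streptococcus and Candida is the node subtending ((Turdus,Vespa,Sorghum),(((Saimiri,Streptococcus),Gulo),Rattus),(Papio,Candida,Vulpes)).
That clade contains 10 terminal taxa: Candida, Gulo, Papio, Rattus, Saimiri, Sorghum, Streptococcus, Turdus, Vespa, Vulpes.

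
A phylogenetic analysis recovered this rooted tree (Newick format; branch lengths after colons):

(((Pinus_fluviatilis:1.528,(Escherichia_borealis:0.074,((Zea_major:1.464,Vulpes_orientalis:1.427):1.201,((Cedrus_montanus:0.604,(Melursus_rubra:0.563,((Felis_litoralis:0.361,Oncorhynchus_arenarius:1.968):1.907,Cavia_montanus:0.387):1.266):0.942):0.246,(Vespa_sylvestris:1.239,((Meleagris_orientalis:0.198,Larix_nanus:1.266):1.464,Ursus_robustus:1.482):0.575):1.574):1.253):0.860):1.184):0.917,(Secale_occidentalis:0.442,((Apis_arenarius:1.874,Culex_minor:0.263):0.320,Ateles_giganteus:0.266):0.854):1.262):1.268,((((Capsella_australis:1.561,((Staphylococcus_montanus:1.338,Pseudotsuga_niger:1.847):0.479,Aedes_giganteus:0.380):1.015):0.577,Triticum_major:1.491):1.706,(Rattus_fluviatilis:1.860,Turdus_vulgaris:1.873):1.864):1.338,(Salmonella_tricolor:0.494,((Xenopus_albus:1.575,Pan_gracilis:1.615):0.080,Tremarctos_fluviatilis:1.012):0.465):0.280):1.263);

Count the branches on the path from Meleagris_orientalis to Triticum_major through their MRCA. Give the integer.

The MRCA of Meleagris_orientalis and Triticum_major is the root of the tree.
From Meleagris_orientalis up to that node: 9 branches. From Triticum_major up to the same node: 4 branches. Total: 9 + 4 = 13.

13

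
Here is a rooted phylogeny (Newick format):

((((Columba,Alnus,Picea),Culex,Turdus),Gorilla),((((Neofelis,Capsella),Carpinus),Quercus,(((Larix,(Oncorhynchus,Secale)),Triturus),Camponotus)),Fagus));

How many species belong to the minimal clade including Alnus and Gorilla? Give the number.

6

The MRCA of Alnus and Gorilla is the node subtending (((Columba,Alnus,Picea),Culex,Turdus),Gorilla).
That clade contains 6 terminal taxa: Alnus, Columba, Culex, Gorilla, Picea, Turdus.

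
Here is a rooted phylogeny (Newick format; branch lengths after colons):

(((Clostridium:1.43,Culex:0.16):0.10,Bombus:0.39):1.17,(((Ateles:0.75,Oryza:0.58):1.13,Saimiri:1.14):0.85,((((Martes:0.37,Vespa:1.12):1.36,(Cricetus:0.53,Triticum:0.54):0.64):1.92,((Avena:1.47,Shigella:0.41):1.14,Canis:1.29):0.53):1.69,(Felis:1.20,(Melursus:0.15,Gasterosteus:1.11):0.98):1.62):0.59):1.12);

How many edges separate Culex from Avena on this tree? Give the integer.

The MRCA of Culex and Avena is the root of the tree.
From Culex up to that node: 3 branches. From Avena up to the same node: 6 branches. Total: 3 + 6 = 9.

9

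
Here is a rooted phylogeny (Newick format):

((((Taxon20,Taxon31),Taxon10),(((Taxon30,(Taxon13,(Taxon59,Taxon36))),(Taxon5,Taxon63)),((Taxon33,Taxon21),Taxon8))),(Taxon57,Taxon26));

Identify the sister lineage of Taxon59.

Taxon59 attaches to the tree at the node subtending (Taxon59,Taxon36).
The other lineage descending from that same node — the sister group — is the single tip Taxon36.

Taxon36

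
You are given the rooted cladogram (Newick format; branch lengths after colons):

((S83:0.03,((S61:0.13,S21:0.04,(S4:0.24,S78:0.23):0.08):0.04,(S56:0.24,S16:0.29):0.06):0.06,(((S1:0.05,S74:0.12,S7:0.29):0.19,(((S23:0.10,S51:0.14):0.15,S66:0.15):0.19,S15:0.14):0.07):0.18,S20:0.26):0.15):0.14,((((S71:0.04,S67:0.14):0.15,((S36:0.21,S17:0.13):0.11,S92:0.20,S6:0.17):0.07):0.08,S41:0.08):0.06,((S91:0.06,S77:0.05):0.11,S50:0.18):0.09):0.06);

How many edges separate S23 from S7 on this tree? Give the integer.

The MRCA of S23 and S7 is the node subtending ((S1,S74,S7),(((S23,S51),S66),S15)).
From S23 up to that node: 4 branches. From S7 up to the same node: 2 branches. Total: 4 + 2 = 6.

6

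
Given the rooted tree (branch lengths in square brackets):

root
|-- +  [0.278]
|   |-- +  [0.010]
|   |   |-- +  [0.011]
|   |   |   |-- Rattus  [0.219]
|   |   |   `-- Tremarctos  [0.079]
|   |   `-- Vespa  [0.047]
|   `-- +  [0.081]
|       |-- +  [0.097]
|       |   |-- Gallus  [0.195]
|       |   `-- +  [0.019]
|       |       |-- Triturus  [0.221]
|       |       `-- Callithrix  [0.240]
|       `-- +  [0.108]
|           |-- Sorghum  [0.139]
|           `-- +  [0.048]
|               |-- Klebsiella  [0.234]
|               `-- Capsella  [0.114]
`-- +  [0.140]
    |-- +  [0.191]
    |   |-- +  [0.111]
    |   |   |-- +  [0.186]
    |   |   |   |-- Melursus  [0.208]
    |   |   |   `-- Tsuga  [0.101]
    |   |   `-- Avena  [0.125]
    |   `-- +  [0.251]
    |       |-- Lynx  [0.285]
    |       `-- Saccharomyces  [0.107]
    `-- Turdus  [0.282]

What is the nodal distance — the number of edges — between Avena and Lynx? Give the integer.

4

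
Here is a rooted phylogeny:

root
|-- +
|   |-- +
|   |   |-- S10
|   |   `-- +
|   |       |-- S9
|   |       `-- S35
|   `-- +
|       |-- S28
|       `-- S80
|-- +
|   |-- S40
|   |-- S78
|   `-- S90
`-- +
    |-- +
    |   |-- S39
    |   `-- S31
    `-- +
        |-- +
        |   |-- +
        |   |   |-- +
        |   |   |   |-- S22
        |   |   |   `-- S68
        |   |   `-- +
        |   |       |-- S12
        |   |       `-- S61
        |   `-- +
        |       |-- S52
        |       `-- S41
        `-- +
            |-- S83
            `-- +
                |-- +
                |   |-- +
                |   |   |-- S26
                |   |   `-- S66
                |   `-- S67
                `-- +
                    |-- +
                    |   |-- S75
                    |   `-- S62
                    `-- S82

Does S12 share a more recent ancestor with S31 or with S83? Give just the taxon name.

S83

The MRCA of S12 and S83 subtends ((((S22,S68),(S12,S61)),(S52,S41)),(S83,(((S26,S66),S67),((S75,S62),S82)))) (13 taxa).
The MRCA of S12 and S31 subtends ((S39,S31),((((S22,S68),(S12,S61)),(S52,S41)),(S83,(((S26,S66),S67),((S75,S62),S82))))) (15 taxa).
The first is nested inside the second, so S12 shares a more recent common ancestor with S83.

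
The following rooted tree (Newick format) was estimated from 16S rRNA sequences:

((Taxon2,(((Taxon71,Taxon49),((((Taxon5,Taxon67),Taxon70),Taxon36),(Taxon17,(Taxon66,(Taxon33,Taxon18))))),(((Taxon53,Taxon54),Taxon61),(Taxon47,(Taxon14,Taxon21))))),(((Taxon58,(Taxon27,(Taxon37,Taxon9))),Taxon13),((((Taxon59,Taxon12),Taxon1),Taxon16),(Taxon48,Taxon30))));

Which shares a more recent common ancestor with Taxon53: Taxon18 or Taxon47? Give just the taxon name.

Taxon47

The MRCA of Taxon53 and Taxon47 subtends (((Taxon53,Taxon54),Taxon61),(Taxon47,(Taxon14,Taxon21))) (6 taxa).
The MRCA of Taxon53 and Taxon18 subtends (((Taxon71,Taxon49),((((Taxon5,Taxon67),Taxon70),Taxon36),(Taxon17,(Taxon66,(Taxon33,Taxon18))))),(((Taxon53,Taxon54),Taxon61),(Taxon47,(Taxon14,Taxon21)))) (16 taxa).
The first is nested inside the second, so Taxon53 shares a more recent common ancestor with Taxon47.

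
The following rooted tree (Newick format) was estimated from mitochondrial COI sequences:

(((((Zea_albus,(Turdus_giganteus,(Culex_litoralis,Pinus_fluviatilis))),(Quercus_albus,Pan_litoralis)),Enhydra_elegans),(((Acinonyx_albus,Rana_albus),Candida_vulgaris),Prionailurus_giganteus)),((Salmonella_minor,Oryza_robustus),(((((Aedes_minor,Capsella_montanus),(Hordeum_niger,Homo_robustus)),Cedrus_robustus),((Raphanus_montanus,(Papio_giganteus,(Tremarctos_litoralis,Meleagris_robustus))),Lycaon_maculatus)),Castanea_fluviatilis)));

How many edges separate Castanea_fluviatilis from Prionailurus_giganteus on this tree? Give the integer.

The MRCA of Castanea_fluviatilis and Prionailurus_giganteus is the root of the tree.
From Castanea_fluviatilis up to that node: 3 branches. From Prionailurus_giganteus up to the same node: 3 branches. Total: 3 + 3 = 6.

6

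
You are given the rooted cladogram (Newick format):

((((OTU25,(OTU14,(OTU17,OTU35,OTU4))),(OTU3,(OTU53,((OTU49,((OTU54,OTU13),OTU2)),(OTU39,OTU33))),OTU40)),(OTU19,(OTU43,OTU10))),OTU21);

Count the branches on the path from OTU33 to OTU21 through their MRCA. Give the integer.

8

The MRCA of OTU33 and OTU21 is the root of the tree.
From OTU33 up to that node: 7 branches. From OTU21 up to the same node: 1 branch. Total: 7 + 1 = 8.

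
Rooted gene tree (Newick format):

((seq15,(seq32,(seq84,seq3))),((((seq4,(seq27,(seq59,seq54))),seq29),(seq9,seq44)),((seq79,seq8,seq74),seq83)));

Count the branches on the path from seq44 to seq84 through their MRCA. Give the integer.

8

The MRCA of seq44 and seq84 is the root of the tree.
From seq44 up to that node: 4 branches. From seq84 up to the same node: 4 branches. Total: 4 + 4 = 8.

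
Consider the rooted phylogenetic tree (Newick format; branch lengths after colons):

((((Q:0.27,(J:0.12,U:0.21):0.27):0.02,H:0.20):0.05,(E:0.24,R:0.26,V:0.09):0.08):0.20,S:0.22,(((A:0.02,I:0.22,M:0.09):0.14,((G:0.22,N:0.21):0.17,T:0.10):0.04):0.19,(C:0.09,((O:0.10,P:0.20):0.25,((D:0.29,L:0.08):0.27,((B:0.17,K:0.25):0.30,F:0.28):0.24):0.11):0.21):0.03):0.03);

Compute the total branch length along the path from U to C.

0.90

The path runs U → … → MRCA → … → C; the MRCA is the root of the tree.
Branch lengths along that path: 0.21 + 0.27 + 0.02 + 0.05 + 0.20 + 0.03 + 0.03 + 0.09 = 0.90.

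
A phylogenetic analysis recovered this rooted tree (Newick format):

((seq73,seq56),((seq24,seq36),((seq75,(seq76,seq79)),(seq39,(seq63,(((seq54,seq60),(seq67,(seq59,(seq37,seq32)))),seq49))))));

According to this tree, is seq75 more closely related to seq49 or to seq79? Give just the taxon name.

seq79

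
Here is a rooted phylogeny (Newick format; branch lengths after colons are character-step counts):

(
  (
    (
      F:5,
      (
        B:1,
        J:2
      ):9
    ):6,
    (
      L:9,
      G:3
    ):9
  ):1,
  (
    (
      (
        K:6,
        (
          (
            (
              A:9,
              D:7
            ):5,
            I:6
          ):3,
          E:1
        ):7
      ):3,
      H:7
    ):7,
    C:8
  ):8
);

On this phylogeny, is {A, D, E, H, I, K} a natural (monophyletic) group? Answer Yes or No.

The most recent common ancestor of these taxa subtends ((K,(((A,D),I),E)),H).
That clade has exactly 6 tips — every listed taxon and nothing else — so the group is monophyletic.

Yes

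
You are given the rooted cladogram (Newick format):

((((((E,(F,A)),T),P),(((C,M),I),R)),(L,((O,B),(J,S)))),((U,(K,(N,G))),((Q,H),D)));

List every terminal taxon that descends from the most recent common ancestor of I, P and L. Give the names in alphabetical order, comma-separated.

A, B, C, E, F, I, J, L, M, O, P, R, S, T

Tracing I: it sits inside ((C,M),I).
Tracing P: it sits inside (((E,(F,A)),T),P).
Tracing L: it sits inside (L,((O,B),(J,S))).
The smallest clade enclosing all 3 is (((((E,(F,A)),T),P),(((C,M),I),R)),(L,((O,B),(J,S)))); the answer is its 14 terminal taxa in alphabetical order.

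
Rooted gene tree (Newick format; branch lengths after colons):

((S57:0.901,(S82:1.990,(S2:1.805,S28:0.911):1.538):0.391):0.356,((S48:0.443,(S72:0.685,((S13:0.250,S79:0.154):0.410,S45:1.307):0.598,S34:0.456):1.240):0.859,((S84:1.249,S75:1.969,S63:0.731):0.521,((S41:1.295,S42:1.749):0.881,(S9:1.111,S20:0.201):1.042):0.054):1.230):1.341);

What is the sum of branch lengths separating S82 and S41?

7.538

The path runs S82 → … → MRCA → … → S41; the MRCA is the root of the tree.
Branch lengths along that path: 1.990 + 0.391 + 0.356 + 1.341 + 1.230 + 0.054 + 0.881 + 1.295 = 7.538.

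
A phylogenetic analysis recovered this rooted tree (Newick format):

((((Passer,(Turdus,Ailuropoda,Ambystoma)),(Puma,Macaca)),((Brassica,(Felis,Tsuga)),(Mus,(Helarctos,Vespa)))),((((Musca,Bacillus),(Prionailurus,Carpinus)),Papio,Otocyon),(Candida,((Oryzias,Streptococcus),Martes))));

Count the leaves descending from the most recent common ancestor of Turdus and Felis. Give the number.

The MRCA of Turdus and Felis is the node subtending (((Passer,(Turdus,Ailuropoda,Ambystoma)),(Puma,Macaca)),((Brassica,(Felis,Tsuga)),(Mus,(Helarctos,Vespa)))).
That clade contains 12 terminal taxa: Ailuropoda, Ambystoma, Brassica, Felis, Helarctos, Macaca, Mus, Passer, Puma, Tsuga, Turdus, Vespa.

12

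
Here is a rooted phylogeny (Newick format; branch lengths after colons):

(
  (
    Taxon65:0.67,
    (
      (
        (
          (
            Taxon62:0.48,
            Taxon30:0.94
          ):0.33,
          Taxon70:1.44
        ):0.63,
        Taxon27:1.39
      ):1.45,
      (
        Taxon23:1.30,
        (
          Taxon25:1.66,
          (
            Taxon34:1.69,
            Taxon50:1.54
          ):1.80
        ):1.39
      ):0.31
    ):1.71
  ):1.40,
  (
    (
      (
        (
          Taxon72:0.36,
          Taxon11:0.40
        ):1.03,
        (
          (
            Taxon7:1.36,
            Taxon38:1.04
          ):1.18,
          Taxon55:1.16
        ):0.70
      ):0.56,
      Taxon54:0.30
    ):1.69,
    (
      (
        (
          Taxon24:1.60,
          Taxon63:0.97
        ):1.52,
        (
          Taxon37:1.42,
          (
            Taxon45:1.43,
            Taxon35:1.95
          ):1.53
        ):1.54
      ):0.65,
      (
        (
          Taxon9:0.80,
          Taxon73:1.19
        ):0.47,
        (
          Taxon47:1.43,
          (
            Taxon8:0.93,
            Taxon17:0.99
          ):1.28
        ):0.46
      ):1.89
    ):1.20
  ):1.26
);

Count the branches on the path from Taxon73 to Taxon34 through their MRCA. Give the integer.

11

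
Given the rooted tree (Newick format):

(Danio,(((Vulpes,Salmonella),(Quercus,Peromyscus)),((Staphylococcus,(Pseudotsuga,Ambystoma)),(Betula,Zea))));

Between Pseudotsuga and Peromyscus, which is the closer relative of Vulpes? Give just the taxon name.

The MRCA of Vulpes and Peromyscus subtends ((Vulpes,Salmonella),(Quercus,Peromyscus)) (4 taxa).
The MRCA of Vulpes and Pseudotsuga subtends (((Vulpes,Salmonella),(Quercus,Peromyscus)),((Staphylococcus,(Pseudotsuga,Ambystoma)),(Betula,Zea))) (9 taxa).
The first is nested inside the second, so Vulpes shares a more recent common ancestor with Peromyscus.

Peromyscus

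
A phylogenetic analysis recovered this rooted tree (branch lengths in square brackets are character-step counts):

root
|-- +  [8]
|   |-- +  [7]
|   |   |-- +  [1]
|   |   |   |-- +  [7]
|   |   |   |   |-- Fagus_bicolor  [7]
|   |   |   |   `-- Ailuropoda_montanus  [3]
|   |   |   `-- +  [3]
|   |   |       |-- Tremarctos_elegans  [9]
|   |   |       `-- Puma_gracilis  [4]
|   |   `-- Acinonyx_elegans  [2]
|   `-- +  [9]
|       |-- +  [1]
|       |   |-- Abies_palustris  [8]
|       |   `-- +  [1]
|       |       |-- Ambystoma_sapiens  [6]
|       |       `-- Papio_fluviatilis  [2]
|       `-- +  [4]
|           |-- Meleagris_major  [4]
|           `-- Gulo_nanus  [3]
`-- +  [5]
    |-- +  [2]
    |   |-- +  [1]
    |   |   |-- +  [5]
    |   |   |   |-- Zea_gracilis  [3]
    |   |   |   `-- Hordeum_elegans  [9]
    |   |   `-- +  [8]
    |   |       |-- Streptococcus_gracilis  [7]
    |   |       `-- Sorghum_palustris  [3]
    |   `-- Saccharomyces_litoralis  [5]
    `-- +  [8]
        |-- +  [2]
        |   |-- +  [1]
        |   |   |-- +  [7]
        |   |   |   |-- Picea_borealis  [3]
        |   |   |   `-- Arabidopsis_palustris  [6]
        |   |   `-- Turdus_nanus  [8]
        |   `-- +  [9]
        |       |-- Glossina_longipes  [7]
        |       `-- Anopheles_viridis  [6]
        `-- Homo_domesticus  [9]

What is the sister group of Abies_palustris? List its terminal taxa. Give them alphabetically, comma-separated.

Ambystoma_sapiens, Papio_fluviatilis

Abies_palustris attaches to the tree at the node subtending (Abies_palustris,(Ambystoma_sapiens,Papio_fluviatilis)).
The other lineage descending from that same node — the sister group — is (Ambystoma_sapiens,Papio_fluviatilis); its 2 tips in alphabetical order are the answer.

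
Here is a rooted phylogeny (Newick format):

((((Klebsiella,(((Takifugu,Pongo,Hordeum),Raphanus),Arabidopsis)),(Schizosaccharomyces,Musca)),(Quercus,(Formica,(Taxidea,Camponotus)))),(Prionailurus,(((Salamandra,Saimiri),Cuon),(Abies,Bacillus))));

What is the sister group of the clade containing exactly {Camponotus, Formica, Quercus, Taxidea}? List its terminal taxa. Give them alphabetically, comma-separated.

The clade containing exactly {Camponotus, Formica, Quercus, Taxidea} attaches to the tree at the node subtending (((Klebsiella,(((Takifugu,Pongo,Hordeum),Raphanus),Arabidopsis)),(Schizosaccharomyces,Musca)),(Quercus,(Formica,(Taxidea,Camponotus)))).
The other lineage descending from that same node — the sister group — is ((Klebsiella,(((Takifugu,Pongo,Hordeum),Raphanus),Arabidopsis)),(Schizosaccharomyces,Musca)); its 8 tips in alphabetical order are the answer.

Arabidopsis, Hordeum, Klebsiella, Musca, Pongo, Raphanus, Schizosaccharomyces, Takifugu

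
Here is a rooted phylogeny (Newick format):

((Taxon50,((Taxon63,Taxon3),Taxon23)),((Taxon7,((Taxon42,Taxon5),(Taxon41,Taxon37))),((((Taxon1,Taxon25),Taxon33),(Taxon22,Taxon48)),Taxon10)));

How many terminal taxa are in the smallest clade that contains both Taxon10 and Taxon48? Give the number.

The MRCA of Taxon10 and Taxon48 is the node subtending ((((Taxon1,Taxon25),Taxon33),(Taxon22,Taxon48)),Taxon10).
That clade contains 6 terminal taxa: Taxon1, Taxon10, Taxon22, Taxon25, Taxon33, Taxon48.

6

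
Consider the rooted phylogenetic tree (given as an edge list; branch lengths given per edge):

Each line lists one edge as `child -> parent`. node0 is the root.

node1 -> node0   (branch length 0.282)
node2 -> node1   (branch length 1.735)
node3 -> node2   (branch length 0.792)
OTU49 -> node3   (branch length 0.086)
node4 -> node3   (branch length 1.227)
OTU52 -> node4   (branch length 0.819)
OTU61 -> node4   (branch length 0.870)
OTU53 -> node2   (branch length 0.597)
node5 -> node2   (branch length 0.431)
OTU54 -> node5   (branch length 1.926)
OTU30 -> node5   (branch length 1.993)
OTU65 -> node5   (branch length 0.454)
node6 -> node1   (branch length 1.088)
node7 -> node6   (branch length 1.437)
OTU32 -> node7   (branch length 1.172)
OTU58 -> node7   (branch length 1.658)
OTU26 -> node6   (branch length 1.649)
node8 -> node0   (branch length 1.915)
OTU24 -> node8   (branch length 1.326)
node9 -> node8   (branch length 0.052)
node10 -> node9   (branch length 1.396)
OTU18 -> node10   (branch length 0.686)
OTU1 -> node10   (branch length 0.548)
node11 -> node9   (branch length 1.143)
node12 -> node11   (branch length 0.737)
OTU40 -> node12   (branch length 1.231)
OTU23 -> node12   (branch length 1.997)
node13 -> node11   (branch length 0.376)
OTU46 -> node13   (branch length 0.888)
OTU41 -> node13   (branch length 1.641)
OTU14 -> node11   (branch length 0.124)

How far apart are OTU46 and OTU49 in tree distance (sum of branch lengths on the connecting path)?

The path runs OTU46 → … → MRCA → … → OTU49; the MRCA is the root of the tree.
Branch lengths along that path: 0.888 + 0.376 + 1.143 + 0.052 + 1.915 + 0.282 + 1.735 + 0.792 + 0.086 = 7.269.

7.269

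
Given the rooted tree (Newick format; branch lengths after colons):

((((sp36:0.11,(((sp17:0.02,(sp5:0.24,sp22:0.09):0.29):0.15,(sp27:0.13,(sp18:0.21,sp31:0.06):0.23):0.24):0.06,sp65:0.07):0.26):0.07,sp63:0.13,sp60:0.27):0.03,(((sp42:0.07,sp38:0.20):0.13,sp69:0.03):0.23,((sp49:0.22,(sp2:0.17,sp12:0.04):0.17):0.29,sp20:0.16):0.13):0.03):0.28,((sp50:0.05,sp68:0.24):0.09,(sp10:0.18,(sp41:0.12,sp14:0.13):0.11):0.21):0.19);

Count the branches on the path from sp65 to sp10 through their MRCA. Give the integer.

The MRCA of sp65 and sp10 is the root of the tree.
From sp65 up to that node: 5 branches. From sp10 up to the same node: 3 branches. Total: 5 + 3 = 8.

8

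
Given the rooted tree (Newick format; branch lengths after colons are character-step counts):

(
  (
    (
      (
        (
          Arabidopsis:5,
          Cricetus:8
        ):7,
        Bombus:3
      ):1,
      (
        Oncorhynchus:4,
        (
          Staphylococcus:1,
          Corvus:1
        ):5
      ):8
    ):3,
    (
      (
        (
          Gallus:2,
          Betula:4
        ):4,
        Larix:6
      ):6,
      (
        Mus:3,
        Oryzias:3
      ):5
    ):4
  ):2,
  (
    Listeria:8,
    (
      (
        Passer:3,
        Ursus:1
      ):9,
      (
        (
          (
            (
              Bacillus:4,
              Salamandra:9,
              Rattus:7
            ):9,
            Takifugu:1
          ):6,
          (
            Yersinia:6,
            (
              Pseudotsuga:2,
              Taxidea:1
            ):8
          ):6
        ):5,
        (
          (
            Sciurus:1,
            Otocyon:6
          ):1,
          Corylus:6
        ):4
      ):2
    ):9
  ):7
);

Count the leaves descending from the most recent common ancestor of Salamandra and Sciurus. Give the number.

10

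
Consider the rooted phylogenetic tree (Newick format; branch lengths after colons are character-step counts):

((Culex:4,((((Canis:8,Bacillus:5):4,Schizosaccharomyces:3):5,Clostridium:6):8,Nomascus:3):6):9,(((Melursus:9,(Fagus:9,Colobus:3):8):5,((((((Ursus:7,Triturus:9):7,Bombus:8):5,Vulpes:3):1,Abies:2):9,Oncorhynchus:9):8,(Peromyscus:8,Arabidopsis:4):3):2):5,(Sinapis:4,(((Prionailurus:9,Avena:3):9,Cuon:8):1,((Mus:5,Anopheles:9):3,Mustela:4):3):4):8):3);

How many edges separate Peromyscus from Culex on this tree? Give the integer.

The MRCA of Peromyscus and Culex is the root of the tree.
From Peromyscus up to that node: 5 branches. From Culex up to the same node: 2 branches. Total: 5 + 2 = 7.

7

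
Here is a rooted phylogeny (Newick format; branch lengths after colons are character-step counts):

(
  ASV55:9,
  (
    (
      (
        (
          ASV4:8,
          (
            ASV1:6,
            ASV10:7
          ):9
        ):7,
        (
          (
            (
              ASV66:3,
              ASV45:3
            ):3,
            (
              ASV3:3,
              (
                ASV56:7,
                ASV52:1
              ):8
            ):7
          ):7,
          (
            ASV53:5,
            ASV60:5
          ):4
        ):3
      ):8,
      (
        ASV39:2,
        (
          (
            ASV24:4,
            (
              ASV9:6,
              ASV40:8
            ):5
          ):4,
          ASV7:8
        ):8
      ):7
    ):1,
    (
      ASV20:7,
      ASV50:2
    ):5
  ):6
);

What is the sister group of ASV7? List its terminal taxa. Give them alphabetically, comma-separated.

ASV24, ASV40, ASV9

ASV7 attaches to the tree at the node subtending ((ASV24,(ASV9,ASV40)),ASV7).
The other lineage descending from that same node — the sister group — is (ASV24,(ASV9,ASV40)); its 3 tips in alphabetical order are the answer.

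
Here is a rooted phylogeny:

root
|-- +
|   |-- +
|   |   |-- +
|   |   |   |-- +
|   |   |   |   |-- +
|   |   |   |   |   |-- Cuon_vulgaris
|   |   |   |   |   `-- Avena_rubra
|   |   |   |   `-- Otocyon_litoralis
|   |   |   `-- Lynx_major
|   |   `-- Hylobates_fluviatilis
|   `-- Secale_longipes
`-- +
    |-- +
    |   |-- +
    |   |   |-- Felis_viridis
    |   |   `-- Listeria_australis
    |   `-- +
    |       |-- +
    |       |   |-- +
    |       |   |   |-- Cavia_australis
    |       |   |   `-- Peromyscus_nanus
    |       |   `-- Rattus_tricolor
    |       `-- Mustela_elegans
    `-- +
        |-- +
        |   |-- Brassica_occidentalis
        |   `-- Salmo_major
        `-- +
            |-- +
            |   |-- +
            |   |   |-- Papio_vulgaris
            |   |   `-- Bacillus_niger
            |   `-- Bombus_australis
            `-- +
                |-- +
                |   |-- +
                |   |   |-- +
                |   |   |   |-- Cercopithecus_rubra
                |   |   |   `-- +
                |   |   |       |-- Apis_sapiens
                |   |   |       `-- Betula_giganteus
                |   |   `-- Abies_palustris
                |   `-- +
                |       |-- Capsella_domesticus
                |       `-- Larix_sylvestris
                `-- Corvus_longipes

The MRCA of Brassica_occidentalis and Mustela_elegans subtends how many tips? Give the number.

The MRCA of Brassica_occidentalis and Mustela_elegans is the node subtending (((Felis_viridis,Listeria_australis),(((Cavia_australis,Peromyscus_nanus),Rattus_tricolor),Mustela_elegans)),((Brassica_occidentalis,Salmo_major),(((Papio_vulgaris,Bacillus_niger),Bombus_australis),((((Cercopithecus_rubra,(Apis_sapiens,Betula_giganteus)),Abies_palustris),(Capsella_domesticus,Larix_sylvestris)),Corvus_longipes)))).
That clade contains 18 terminal taxa: Abies_palustris, Apis_sapiens, Bacillus_niger, Betula_giganteus, Bombus_australis, Brassica_occidentalis, Capsella_domesticus, Cavia_australis, Cercopithecus_rubra, Corvus_longipes, Felis_viridis, Larix_sylvestris, Listeria_australis, Mustela_elegans, Papio_vulgaris, Peromyscus_nanus, Rattus_tricolor, Salmo_major.

18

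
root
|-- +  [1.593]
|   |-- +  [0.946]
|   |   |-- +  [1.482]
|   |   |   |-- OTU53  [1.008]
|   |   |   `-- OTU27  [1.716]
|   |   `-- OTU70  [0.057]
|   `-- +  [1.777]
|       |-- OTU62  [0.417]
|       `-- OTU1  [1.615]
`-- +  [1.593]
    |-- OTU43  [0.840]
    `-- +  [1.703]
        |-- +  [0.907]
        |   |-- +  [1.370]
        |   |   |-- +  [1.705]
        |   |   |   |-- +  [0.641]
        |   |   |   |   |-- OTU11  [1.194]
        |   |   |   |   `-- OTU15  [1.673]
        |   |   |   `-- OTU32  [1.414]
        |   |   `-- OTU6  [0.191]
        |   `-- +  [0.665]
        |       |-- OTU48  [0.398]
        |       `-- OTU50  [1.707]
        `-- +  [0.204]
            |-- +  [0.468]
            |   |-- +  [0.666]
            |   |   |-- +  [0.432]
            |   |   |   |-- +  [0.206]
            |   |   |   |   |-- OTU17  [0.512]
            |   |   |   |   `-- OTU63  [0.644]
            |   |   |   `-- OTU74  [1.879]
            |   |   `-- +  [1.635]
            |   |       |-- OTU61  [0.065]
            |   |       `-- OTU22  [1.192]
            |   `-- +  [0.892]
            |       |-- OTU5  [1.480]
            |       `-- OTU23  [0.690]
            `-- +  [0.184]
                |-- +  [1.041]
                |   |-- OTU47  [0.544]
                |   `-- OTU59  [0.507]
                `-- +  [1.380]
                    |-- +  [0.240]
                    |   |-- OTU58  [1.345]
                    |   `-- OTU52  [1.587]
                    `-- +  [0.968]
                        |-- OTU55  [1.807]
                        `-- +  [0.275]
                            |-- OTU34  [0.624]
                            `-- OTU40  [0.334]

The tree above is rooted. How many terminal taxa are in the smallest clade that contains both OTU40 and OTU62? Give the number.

The MRCA of OTU40 and OTU62 is the root, so the clade is the entire tree.
That clade contains 26 terminal taxa: OTU1, OTU11, OTU15, OTU17, OTU22, OTU23, OTU27, OTU32, OTU34, OTU40, OTU43, OTU47, OTU48, OTU5, OTU50, OTU52, OTU53, OTU55, OTU58, OTU59, OTU6, OTU61, OTU62, OTU63, OTU70, OTU74.

26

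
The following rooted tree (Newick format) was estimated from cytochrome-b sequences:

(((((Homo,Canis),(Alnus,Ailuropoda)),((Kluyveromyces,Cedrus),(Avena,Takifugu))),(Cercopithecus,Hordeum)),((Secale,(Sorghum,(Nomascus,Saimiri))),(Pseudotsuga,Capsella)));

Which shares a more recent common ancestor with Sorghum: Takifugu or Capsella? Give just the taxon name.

Capsella

The MRCA of Sorghum and Capsella subtends ((Secale,(Sorghum,(Nomascus,Saimiri))),(Pseudotsuga,Capsella)) (6 taxa).
The MRCA of Sorghum and Takifugu is the root, subtending the entire tree (16 taxa).
The first is nested inside the second, so Sorghum shares a more recent common ancestor with Capsella.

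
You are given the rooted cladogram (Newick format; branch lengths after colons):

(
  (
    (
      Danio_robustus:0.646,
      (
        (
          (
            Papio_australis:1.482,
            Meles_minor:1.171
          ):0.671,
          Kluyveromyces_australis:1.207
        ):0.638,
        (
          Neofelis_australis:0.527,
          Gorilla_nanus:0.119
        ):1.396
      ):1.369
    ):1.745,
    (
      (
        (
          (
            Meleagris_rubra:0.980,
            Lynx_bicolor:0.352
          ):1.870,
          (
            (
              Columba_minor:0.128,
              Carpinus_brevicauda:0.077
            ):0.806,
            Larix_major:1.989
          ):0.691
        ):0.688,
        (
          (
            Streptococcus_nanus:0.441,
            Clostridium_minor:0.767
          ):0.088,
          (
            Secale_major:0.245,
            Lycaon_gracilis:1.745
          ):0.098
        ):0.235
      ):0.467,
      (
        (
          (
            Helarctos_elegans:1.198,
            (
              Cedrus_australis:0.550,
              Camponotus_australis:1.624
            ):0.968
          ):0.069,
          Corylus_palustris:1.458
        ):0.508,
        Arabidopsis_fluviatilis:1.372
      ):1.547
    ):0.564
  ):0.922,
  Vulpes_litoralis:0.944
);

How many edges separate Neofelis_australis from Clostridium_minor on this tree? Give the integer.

The MRCA of Neofelis_australis and Clostridium_minor is the node subtending ((Danio_robustus,(((Papio_australis,Meles_minor),Kluyveromyces_australis),(Neofelis_australis,Gorilla_nanus))),((((Meleagris_rubra,Lynx_bicolor),((Columba_minor,Carpinus_brevicauda),Larix_major)),((Streptococcus_nanus,Clostridium_minor),(Secale_major,Lycaon_gracilis))),(((Helarctos_elegans,(Cedrus_australis,Camponotus_australis)),Corylus_palustris),Arabidopsis_fluviatilis))).
From Neofelis_australis up to that node: 4 branches. From Clostridium_minor up to the same node: 5 branches. Total: 4 + 5 = 9.

9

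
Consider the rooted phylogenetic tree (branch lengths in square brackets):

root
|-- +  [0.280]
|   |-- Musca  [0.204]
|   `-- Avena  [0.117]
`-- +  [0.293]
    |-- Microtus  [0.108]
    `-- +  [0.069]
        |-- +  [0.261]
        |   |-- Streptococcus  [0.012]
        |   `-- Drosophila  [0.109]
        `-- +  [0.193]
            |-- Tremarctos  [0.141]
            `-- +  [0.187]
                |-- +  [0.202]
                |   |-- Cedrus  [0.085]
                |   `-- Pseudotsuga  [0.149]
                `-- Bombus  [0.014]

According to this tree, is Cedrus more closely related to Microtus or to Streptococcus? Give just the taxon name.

Streptococcus

The MRCA of Cedrus and Streptococcus subtends ((Streptococcus,Drosophila),(Tremarctos,((Cedrus,Pseudotsuga),Bombus))) (6 taxa).
The MRCA of Cedrus and Microtus subtends (Microtus,((Streptococcus,Drosophila),(Tremarctos,((Cedrus,Pseudotsuga),Bombus)))) (7 taxa).
The first is nested inside the second, so Cedrus shares a more recent common ancestor with Streptococcus.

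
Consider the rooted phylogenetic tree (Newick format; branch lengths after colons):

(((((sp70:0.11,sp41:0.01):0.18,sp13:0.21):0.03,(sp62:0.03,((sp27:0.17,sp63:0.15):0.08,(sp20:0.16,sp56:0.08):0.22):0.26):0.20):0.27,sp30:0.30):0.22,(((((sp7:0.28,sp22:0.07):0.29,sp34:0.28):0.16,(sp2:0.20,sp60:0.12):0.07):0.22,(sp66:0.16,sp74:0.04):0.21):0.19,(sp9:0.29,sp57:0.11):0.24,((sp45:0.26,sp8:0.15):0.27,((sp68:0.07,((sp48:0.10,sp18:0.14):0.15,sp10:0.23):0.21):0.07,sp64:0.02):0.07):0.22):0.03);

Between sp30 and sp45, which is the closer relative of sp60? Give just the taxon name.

sp45

The MRCA of sp60 and sp45 subtends (((((sp7,sp22),sp34),(sp2,sp60)),(sp66,sp74)),(sp9,sp57),((sp45,sp8),((sp68,((sp48,sp18),sp10)),sp64))) (16 taxa).
The MRCA of sp60 and sp30 is the root, subtending the entire tree (25 taxa).
The first is nested inside the second, so sp60 shares a more recent common ancestor with sp45.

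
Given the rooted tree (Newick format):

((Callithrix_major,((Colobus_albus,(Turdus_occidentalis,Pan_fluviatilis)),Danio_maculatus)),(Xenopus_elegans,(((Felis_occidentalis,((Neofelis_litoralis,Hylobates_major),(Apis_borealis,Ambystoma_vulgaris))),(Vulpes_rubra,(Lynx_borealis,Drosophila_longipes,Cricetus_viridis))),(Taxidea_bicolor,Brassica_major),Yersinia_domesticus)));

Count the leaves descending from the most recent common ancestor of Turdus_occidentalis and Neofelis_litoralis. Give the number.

The MRCA of Turdus_occidentalis and Neofelis_litoralis is the root, so the clade is the entire tree.
That clade contains 18 terminal taxa: Ambystoma_vulgaris, Apis_borealis, Brassica_major, Callithrix_major, Colobus_albus, Cricetus_viridis, Danio_maculatus, Drosophila_longipes, Felis_occidentalis, Hylobates_major, Lynx_borealis, Neofelis_litoralis, Pan_fluviatilis, Taxidea_bicolor, Turdus_occidentalis, Vulpes_rubra, Xenopus_elegans, Yersinia_domesticus.

18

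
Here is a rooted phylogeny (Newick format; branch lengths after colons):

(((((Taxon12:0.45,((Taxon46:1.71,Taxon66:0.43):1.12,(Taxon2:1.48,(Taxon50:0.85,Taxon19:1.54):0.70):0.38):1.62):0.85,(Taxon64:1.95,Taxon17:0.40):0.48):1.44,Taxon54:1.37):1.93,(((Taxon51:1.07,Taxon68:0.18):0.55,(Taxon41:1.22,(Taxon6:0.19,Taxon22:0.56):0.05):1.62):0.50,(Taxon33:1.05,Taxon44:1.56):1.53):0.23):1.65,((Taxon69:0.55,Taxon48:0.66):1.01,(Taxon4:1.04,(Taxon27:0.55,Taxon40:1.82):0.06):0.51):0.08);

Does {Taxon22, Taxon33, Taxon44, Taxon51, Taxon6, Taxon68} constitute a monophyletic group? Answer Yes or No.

No

The MRCA of the listed taxa subtends (((Taxon51,Taxon68),(Taxon41,(Taxon6,Taxon22))),(Taxon33,Taxon44)).
That clade also contains Taxon41, which is not in the proposed group, so the group is not monophyletic.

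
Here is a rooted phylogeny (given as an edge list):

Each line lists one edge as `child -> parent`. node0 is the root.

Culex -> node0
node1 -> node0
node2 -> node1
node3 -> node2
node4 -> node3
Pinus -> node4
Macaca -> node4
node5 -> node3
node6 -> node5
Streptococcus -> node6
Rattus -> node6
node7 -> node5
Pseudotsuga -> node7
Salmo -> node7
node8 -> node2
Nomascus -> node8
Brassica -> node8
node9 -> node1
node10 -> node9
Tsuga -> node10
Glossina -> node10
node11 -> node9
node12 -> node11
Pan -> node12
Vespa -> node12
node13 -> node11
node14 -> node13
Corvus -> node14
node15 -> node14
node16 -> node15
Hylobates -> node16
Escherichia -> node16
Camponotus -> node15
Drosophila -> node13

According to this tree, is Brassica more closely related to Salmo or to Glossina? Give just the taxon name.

Salmo

The MRCA of Brassica and Salmo subtends (((Pinus,Macaca),((Streptococcus,Rattus),(Pseudotsuga,Salmo))),(Nomascus,Brassica)) (8 taxa).
The MRCA of Brassica and Glossina subtends ((((Pinus,Macaca),((Streptococcus,Rattus),(Pseudotsuga,Salmo))),(Nomascus,Brassica)),((Tsuga,Glossina),((Pan,Vespa),((Corvus,((Hylobates,Escherichia),Camponotus)),Drosophila)))) (17 taxa).
The first is nested inside the second, so Brassica shares a more recent common ancestor with Salmo.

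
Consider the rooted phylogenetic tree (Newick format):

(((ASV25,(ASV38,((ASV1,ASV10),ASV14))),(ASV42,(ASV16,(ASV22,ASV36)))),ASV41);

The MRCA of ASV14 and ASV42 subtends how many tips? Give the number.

9

The MRCA of ASV14 and ASV42 is the node subtending ((ASV25,(ASV38,((ASV1,ASV10),ASV14))),(ASV42,(ASV16,(ASV22,ASV36)))).
That clade contains 9 terminal taxa: ASV1, ASV10, ASV14, ASV16, ASV22, ASV25, ASV36, ASV38, ASV42.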